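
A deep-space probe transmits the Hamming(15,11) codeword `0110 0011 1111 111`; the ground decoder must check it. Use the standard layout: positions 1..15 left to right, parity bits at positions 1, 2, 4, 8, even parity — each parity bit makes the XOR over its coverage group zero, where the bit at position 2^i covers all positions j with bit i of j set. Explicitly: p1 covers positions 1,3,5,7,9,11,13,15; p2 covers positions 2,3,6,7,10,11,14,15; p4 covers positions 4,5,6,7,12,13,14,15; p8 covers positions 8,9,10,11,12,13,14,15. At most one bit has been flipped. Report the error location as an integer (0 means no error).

6

s1: b1⊕b3⊕b5⊕b7⊕b9⊕b11⊕b13⊕b15 = 0⊕1⊕0⊕1⊕1⊕1⊕1⊕1 = 0
s2: b2⊕b3⊕b6⊕b7⊕b10⊕b11⊕b14⊕b15 = 1⊕1⊕0⊕1⊕1⊕1⊕1⊕1 = 1
s4: b4⊕b5⊕b6⊕b7⊕b12⊕b13⊕b14⊕b15 = 0⊕0⊕0⊕1⊕1⊕1⊕1⊕1 = 1
s8: b8⊕b9⊕b10⊕b11⊕b12⊕b13⊕b14⊕b15 = 1⊕1⊕1⊕1⊕1⊕1⊕1⊕1 = 0
Syndrome (s8...s1) = 0110 → position 6.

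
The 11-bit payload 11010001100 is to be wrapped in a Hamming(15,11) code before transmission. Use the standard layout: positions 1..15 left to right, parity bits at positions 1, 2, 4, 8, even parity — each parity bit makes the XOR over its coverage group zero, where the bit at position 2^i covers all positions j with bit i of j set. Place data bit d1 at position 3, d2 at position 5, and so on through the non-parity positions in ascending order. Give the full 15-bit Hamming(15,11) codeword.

Place data bits at non-power-of-two positions: b3=1, b5=1, b6=0, b7=1, b9=0, b10=0, b11=0, b12=1, b13=1, b14=0, b15=0.
p1 = XOR of data positions {3,5,7,9,11,13,15} = 1⊕1⊕1⊕0⊕0⊕1⊕0 = 0
p2 = XOR of data positions {3,6,7,10,11,14,15} = 1⊕0⊕1⊕0⊕0⊕0⊕0 = 0
p4 = XOR of data positions {5,6,7,12,13,14,15} = 1⊕0⊕1⊕1⊕1⊕0⊕0 = 0
p8 = XOR of data positions {9,10,11,12,13,14,15} = 0⊕0⊕0⊕1⊕1⊕0⊕0 = 0
Codeword b1..b15 = 001010100001100

001010100001100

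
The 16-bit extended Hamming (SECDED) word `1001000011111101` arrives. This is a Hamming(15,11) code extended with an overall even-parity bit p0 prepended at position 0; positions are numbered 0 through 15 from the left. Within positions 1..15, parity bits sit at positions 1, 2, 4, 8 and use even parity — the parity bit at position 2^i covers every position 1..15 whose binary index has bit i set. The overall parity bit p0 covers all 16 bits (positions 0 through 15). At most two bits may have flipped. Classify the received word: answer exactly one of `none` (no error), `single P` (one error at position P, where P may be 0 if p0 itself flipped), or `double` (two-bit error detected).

single 13

s1: b1⊕b3⊕b5⊕b7⊕b9⊕b11⊕b13⊕b15 = 0⊕1⊕0⊕0⊕1⊕1⊕1⊕1 = 1
s2: b2⊕b3⊕b6⊕b7⊕b10⊕b11⊕b14⊕b15 = 0⊕1⊕0⊕0⊕1⊕1⊕0⊕1 = 0
s4: b4⊕b5⊕b6⊕b7⊕b12⊕b13⊕b14⊕b15 = 0⊕0⊕0⊕0⊕1⊕1⊕0⊕1 = 1
s8: b8⊕b9⊕b10⊕b11⊕b12⊕b13⊕b14⊕b15 = 1⊕1⊕1⊕1⊕1⊕1⊕0⊕1 = 1
Syndrome (s8...s1) = 1101 → position 13.
Overall parity (XOR of all 16 bits, including p0): 1⊕0⊕0⊕1⊕0⊕0⊕0⊕0⊕1⊕1⊕1⊕1⊕1⊕1⊕0⊕1 = 1
Overall=1, syndrome position=13 → single-bit error at position 13.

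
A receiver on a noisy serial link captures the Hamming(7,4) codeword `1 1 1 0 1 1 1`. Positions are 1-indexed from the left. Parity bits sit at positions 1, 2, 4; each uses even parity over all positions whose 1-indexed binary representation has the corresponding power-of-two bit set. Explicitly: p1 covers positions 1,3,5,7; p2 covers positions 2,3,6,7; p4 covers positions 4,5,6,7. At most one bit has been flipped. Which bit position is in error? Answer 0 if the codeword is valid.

4

s1: b1⊕b3⊕b5⊕b7 = 1⊕1⊕1⊕1 = 0
s2: b2⊕b3⊕b6⊕b7 = 1⊕1⊕1⊕1 = 0
s4: b4⊕b5⊕b6⊕b7 = 0⊕1⊕1⊕1 = 1
Syndrome (s4...s1) = 100 → position 4.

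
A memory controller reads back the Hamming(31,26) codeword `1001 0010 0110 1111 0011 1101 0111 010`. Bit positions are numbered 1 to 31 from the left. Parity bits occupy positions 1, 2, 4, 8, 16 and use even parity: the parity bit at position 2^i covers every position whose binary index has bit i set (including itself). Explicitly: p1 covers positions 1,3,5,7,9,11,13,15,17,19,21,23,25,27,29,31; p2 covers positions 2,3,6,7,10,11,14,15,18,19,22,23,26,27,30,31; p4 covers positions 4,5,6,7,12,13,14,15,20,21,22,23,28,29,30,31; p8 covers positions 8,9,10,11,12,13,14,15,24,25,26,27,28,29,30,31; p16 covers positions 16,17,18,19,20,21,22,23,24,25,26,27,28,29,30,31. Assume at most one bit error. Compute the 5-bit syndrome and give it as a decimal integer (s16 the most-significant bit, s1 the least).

s1: b1⊕b3⊕b5⊕b7⊕b9⊕b11⊕b13⊕b15⊕b17⊕b19⊕b21⊕b23⊕b25⊕b27⊕b29⊕b31 = 1⊕0⊕0⊕1⊕0⊕1⊕1⊕1⊕0⊕1⊕1⊕0⊕0⊕1⊕0⊕0 = 0
s2: b2⊕b3⊕b6⊕b7⊕b10⊕b11⊕b14⊕b15⊕b18⊕b19⊕b22⊕b23⊕b26⊕b27⊕b30⊕b31 = 0⊕0⊕0⊕1⊕1⊕1⊕1⊕1⊕0⊕1⊕1⊕0⊕1⊕1⊕1⊕0 = 0
s4: b4⊕b5⊕b6⊕b7⊕b12⊕b13⊕b14⊕b15⊕b20⊕b21⊕b22⊕b23⊕b28⊕b29⊕b30⊕b31 = 1⊕0⊕0⊕1⊕0⊕1⊕1⊕1⊕1⊕1⊕1⊕0⊕1⊕0⊕1⊕0 = 0
s8: b8⊕b9⊕b10⊕b11⊕b12⊕b13⊕b14⊕b15⊕b24⊕b25⊕b26⊕b27⊕b28⊕b29⊕b30⊕b31 = 0⊕0⊕1⊕1⊕0⊕1⊕1⊕1⊕1⊕0⊕1⊕1⊕1⊕0⊕1⊕0 = 0
s16: b16⊕b17⊕b18⊕b19⊕b20⊕b21⊕b22⊕b23⊕b24⊕b25⊕b26⊕b27⊕b28⊕b29⊕b30⊕b31 = 1⊕0⊕0⊕1⊕1⊕1⊕1⊕0⊕1⊕0⊕1⊕1⊕1⊕0⊕1⊕0 = 0
Syndrome (s16...s1) = 00000 → position 0 (no error).

0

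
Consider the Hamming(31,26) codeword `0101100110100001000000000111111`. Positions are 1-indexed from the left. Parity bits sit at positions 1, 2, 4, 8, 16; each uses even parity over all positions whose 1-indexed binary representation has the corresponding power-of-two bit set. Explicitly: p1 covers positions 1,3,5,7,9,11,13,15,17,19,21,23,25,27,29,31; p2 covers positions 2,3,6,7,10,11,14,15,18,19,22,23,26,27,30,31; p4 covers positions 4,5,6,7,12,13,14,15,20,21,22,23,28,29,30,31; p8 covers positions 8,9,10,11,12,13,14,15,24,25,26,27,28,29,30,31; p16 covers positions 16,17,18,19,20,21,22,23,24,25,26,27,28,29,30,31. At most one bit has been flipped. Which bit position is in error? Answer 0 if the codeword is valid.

24

s1: b1⊕b3⊕b5⊕b7⊕b9⊕b11⊕b13⊕b15⊕b17⊕b19⊕b21⊕b23⊕b25⊕b27⊕b29⊕b31 = 0⊕0⊕1⊕0⊕1⊕1⊕0⊕0⊕0⊕0⊕0⊕0⊕0⊕1⊕1⊕1 = 0
s2: b2⊕b3⊕b6⊕b7⊕b10⊕b11⊕b14⊕b15⊕b18⊕b19⊕b22⊕b23⊕b26⊕b27⊕b30⊕b31 = 1⊕0⊕0⊕0⊕0⊕1⊕0⊕0⊕0⊕0⊕0⊕0⊕1⊕1⊕1⊕1 = 0
s4: b4⊕b5⊕b6⊕b7⊕b12⊕b13⊕b14⊕b15⊕b20⊕b21⊕b22⊕b23⊕b28⊕b29⊕b30⊕b31 = 1⊕1⊕0⊕0⊕0⊕0⊕0⊕0⊕0⊕0⊕0⊕0⊕1⊕1⊕1⊕1 = 0
s8: b8⊕b9⊕b10⊕b11⊕b12⊕b13⊕b14⊕b15⊕b24⊕b25⊕b26⊕b27⊕b28⊕b29⊕b30⊕b31 = 1⊕1⊕0⊕1⊕0⊕0⊕0⊕0⊕0⊕0⊕1⊕1⊕1⊕1⊕1⊕1 = 1
s16: b16⊕b17⊕b18⊕b19⊕b20⊕b21⊕b22⊕b23⊕b24⊕b25⊕b26⊕b27⊕b28⊕b29⊕b30⊕b31 = 1⊕0⊕0⊕0⊕0⊕0⊕0⊕0⊕0⊕0⊕1⊕1⊕1⊕1⊕1⊕1 = 1
Syndrome (s16...s1) = 11000 → position 24.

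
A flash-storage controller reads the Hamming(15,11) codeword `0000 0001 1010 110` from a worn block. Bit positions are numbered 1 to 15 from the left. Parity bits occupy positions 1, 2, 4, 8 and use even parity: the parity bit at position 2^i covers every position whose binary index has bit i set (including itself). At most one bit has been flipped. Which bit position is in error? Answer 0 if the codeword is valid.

9

s1: b1⊕b3⊕b5⊕b7⊕b9⊕b11⊕b13⊕b15 = 0⊕0⊕0⊕0⊕1⊕1⊕1⊕0 = 1
s2: b2⊕b3⊕b6⊕b7⊕b10⊕b11⊕b14⊕b15 = 0⊕0⊕0⊕0⊕0⊕1⊕1⊕0 = 0
s4: b4⊕b5⊕b6⊕b7⊕b12⊕b13⊕b14⊕b15 = 0⊕0⊕0⊕0⊕0⊕1⊕1⊕0 = 0
s8: b8⊕b9⊕b10⊕b11⊕b12⊕b13⊕b14⊕b15 = 1⊕1⊕0⊕1⊕0⊕1⊕1⊕0 = 1
Syndrome (s8...s1) = 1001 → position 9.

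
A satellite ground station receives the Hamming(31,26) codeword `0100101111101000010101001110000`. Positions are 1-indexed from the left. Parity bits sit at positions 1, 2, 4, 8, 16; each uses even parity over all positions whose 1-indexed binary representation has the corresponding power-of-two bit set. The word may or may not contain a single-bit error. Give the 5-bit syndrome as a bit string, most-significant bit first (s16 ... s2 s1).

s1: b1⊕b3⊕b5⊕b7⊕b9⊕b11⊕b13⊕b15⊕b17⊕b19⊕b21⊕b23⊕b25⊕b27⊕b29⊕b31 = 0⊕0⊕1⊕1⊕1⊕1⊕1⊕0⊕0⊕0⊕0⊕0⊕1⊕1⊕0⊕0 = 1
s2: b2⊕b3⊕b6⊕b7⊕b10⊕b11⊕b14⊕b15⊕b18⊕b19⊕b22⊕b23⊕b26⊕b27⊕b30⊕b31 = 1⊕0⊕0⊕1⊕1⊕1⊕0⊕0⊕1⊕0⊕1⊕0⊕1⊕1⊕0⊕0 = 0
s4: b4⊕b5⊕b6⊕b7⊕b12⊕b13⊕b14⊕b15⊕b20⊕b21⊕b22⊕b23⊕b28⊕b29⊕b30⊕b31 = 0⊕1⊕0⊕1⊕0⊕1⊕0⊕0⊕1⊕0⊕1⊕0⊕0⊕0⊕0⊕0 = 1
s8: b8⊕b9⊕b10⊕b11⊕b12⊕b13⊕b14⊕b15⊕b24⊕b25⊕b26⊕b27⊕b28⊕b29⊕b30⊕b31 = 1⊕1⊕1⊕1⊕0⊕1⊕0⊕0⊕0⊕1⊕1⊕1⊕0⊕0⊕0⊕0 = 0
s16: b16⊕b17⊕b18⊕b19⊕b20⊕b21⊕b22⊕b23⊕b24⊕b25⊕b26⊕b27⊕b28⊕b29⊕b30⊕b31 = 0⊕0⊕1⊕0⊕1⊕0⊕1⊕0⊕0⊕1⊕1⊕1⊕0⊕0⊕0⊕0 = 0
Syndrome (s16...s1) = 00101 → position 5.

00101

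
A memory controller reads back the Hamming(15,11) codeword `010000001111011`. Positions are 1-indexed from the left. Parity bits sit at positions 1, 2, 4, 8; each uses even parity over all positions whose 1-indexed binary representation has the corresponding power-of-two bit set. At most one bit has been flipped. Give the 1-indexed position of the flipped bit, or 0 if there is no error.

s1: b1⊕b3⊕b5⊕b7⊕b9⊕b11⊕b13⊕b15 = 0⊕0⊕0⊕0⊕1⊕1⊕0⊕1 = 1
s2: b2⊕b3⊕b6⊕b7⊕b10⊕b11⊕b14⊕b15 = 1⊕0⊕0⊕0⊕1⊕1⊕1⊕1 = 1
s4: b4⊕b5⊕b6⊕b7⊕b12⊕b13⊕b14⊕b15 = 0⊕0⊕0⊕0⊕1⊕0⊕1⊕1 = 1
s8: b8⊕b9⊕b10⊕b11⊕b12⊕b13⊕b14⊕b15 = 0⊕1⊕1⊕1⊕1⊕0⊕1⊕1 = 0
Syndrome (s8...s1) = 0111 → position 7.

7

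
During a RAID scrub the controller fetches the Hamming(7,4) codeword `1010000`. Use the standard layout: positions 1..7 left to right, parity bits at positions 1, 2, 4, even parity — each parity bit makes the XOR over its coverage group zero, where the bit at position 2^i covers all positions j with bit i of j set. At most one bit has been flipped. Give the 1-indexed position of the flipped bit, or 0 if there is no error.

2

s1: b1⊕b3⊕b5⊕b7 = 1⊕1⊕0⊕0 = 0
s2: b2⊕b3⊕b6⊕b7 = 0⊕1⊕0⊕0 = 1
s4: b4⊕b5⊕b6⊕b7 = 0⊕0⊕0⊕0 = 0
Syndrome (s4...s1) = 010 → position 2.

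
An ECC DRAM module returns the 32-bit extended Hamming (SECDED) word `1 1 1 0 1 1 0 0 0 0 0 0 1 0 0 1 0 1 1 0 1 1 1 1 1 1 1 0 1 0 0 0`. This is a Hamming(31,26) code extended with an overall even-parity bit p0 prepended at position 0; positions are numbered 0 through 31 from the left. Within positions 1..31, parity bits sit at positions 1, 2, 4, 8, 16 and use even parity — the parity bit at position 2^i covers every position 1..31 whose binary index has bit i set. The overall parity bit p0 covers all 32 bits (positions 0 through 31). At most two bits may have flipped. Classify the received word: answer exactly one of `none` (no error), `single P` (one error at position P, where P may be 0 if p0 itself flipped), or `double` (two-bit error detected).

single 5

s1: b1⊕b3⊕b5⊕b7⊕b9⊕b11⊕b13⊕b15⊕b17⊕b19⊕b21⊕b23⊕b25⊕b27⊕b29⊕b31 = 1⊕0⊕1⊕0⊕0⊕0⊕0⊕1⊕1⊕0⊕1⊕1⊕1⊕0⊕0⊕0 = 1
s2: b2⊕b3⊕b6⊕b7⊕b10⊕b11⊕b14⊕b15⊕b18⊕b19⊕b22⊕b23⊕b26⊕b27⊕b30⊕b31 = 1⊕0⊕0⊕0⊕0⊕0⊕0⊕1⊕1⊕0⊕1⊕1⊕1⊕0⊕0⊕0 = 0
s4: b4⊕b5⊕b6⊕b7⊕b12⊕b13⊕b14⊕b15⊕b20⊕b21⊕b22⊕b23⊕b28⊕b29⊕b30⊕b31 = 1⊕1⊕0⊕0⊕1⊕0⊕0⊕1⊕1⊕1⊕1⊕1⊕1⊕0⊕0⊕0 = 1
s8: b8⊕b9⊕b10⊕b11⊕b12⊕b13⊕b14⊕b15⊕b24⊕b25⊕b26⊕b27⊕b28⊕b29⊕b30⊕b31 = 0⊕0⊕0⊕0⊕1⊕0⊕0⊕1⊕1⊕1⊕1⊕0⊕1⊕0⊕0⊕0 = 0
s16: b16⊕b17⊕b18⊕b19⊕b20⊕b21⊕b22⊕b23⊕b24⊕b25⊕b26⊕b27⊕b28⊕b29⊕b30⊕b31 = 0⊕1⊕1⊕0⊕1⊕1⊕1⊕1⊕1⊕1⊕1⊕0⊕1⊕0⊕0⊕0 = 0
Syndrome (s16...s1) = 00101 → position 5.
Overall parity (XOR of all 32 bits, including p0): 1⊕1⊕1⊕0⊕1⊕1⊕0⊕0⊕0⊕0⊕0⊕0⊕1⊕0⊕0⊕1⊕0⊕1⊕1⊕0⊕1⊕1⊕1⊕1⊕1⊕1⊕1⊕0⊕1⊕0⊕0⊕0 = 1
Overall=1, syndrome position=5 → single-bit error at position 5.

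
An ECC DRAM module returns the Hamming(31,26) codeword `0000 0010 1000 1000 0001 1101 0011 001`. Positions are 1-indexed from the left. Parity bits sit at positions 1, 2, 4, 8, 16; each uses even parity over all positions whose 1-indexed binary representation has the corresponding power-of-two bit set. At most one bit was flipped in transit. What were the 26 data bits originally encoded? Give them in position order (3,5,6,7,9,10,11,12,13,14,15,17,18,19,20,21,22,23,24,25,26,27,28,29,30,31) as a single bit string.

00011000100000011010011001

s1: b1⊕b3⊕b5⊕b7⊕b9⊕b11⊕b13⊕b15⊕b17⊕b19⊕b21⊕b23⊕b25⊕b27⊕b29⊕b31 = 0⊕0⊕0⊕1⊕1⊕0⊕1⊕0⊕0⊕0⊕1⊕0⊕0⊕1⊕0⊕1 = 0
s2: b2⊕b3⊕b6⊕b7⊕b10⊕b11⊕b14⊕b15⊕b18⊕b19⊕b22⊕b23⊕b26⊕b27⊕b30⊕b31 = 0⊕0⊕0⊕1⊕0⊕0⊕0⊕0⊕0⊕0⊕1⊕0⊕0⊕1⊕0⊕1 = 0
s4: b4⊕b5⊕b6⊕b7⊕b12⊕b13⊕b14⊕b15⊕b20⊕b21⊕b22⊕b23⊕b28⊕b29⊕b30⊕b31 = 0⊕0⊕0⊕1⊕0⊕1⊕0⊕0⊕1⊕1⊕1⊕0⊕1⊕0⊕0⊕1 = 1
s8: b8⊕b9⊕b10⊕b11⊕b12⊕b13⊕b14⊕b15⊕b24⊕b25⊕b26⊕b27⊕b28⊕b29⊕b30⊕b31 = 0⊕1⊕0⊕0⊕0⊕1⊕0⊕0⊕1⊕0⊕0⊕1⊕1⊕0⊕0⊕1 = 0
s16: b16⊕b17⊕b18⊕b19⊕b20⊕b21⊕b22⊕b23⊕b24⊕b25⊕b26⊕b27⊕b28⊕b29⊕b30⊕b31 = 0⊕0⊕0⊕0⊕1⊕1⊕1⊕0⊕1⊕0⊕0⊕1⊕1⊕0⊕0⊕1 = 1
Syndrome (s16...s1) = 10100 → position 20.
Flip bit 20: corrected codeword = 0000001010001000000011010011001
Data bits at positions 3,5,6,7,9,10,11,12,13,14,15,17,18,19,20,21,22,23,24,25,26,27,28,29,30,31: 00011000100000011010011001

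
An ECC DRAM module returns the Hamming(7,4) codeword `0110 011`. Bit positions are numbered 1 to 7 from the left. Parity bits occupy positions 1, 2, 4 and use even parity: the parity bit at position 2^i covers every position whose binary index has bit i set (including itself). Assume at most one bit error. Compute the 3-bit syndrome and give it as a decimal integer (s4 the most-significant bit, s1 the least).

0

s1: b1⊕b3⊕b5⊕b7 = 0⊕1⊕0⊕1 = 0
s2: b2⊕b3⊕b6⊕b7 = 1⊕1⊕1⊕1 = 0
s4: b4⊕b5⊕b6⊕b7 = 0⊕0⊕1⊕1 = 0
Syndrome (s4...s1) = 000 → position 0 (no error).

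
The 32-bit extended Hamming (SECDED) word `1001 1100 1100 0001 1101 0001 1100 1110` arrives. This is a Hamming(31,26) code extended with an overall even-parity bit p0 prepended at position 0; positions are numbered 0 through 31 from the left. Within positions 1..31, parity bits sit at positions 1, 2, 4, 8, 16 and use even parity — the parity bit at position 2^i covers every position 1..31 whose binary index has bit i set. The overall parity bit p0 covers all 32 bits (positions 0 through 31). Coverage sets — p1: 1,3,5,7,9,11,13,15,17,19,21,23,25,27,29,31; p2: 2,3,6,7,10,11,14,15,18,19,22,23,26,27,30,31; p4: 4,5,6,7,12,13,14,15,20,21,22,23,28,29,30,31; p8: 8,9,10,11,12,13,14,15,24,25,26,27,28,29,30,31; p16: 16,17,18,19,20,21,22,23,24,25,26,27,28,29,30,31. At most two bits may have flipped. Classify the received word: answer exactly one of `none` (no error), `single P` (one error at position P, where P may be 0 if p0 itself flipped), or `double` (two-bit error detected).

s1: b1⊕b3⊕b5⊕b7⊕b9⊕b11⊕b13⊕b15⊕b17⊕b19⊕b21⊕b23⊕b25⊕b27⊕b29⊕b31 = 0⊕1⊕1⊕0⊕1⊕0⊕0⊕1⊕1⊕1⊕0⊕1⊕1⊕0⊕1⊕0 = 1
s2: b2⊕b3⊕b6⊕b7⊕b10⊕b11⊕b14⊕b15⊕b18⊕b19⊕b22⊕b23⊕b26⊕b27⊕b30⊕b31 = 0⊕1⊕0⊕0⊕0⊕0⊕0⊕1⊕0⊕1⊕0⊕1⊕0⊕0⊕1⊕0 = 1
s4: b4⊕b5⊕b6⊕b7⊕b12⊕b13⊕b14⊕b15⊕b20⊕b21⊕b22⊕b23⊕b28⊕b29⊕b30⊕b31 = 1⊕1⊕0⊕0⊕0⊕0⊕0⊕1⊕0⊕0⊕0⊕1⊕1⊕1⊕1⊕0 = 1
s8: b8⊕b9⊕b10⊕b11⊕b12⊕b13⊕b14⊕b15⊕b24⊕b25⊕b26⊕b27⊕b28⊕b29⊕b30⊕b31 = 1⊕1⊕0⊕0⊕0⊕0⊕0⊕1⊕1⊕1⊕0⊕0⊕1⊕1⊕1⊕0 = 0
s16: b16⊕b17⊕b18⊕b19⊕b20⊕b21⊕b22⊕b23⊕b24⊕b25⊕b26⊕b27⊕b28⊕b29⊕b30⊕b31 = 1⊕1⊕0⊕1⊕0⊕0⊕0⊕1⊕1⊕1⊕0⊕0⊕1⊕1⊕1⊕0 = 1
Syndrome (s16...s1) = 10111 → position 23.
Overall parity (XOR of all 32 bits, including p0): 1⊕0⊕0⊕1⊕1⊕1⊕0⊕0⊕1⊕1⊕0⊕0⊕0⊕0⊕0⊕1⊕1⊕1⊕0⊕1⊕0⊕0⊕0⊕1⊕1⊕1⊕0⊕0⊕1⊕1⊕1⊕0 = 0
Overall=0, syndrome position=23 → double-bit error detected (uncorrectable).

double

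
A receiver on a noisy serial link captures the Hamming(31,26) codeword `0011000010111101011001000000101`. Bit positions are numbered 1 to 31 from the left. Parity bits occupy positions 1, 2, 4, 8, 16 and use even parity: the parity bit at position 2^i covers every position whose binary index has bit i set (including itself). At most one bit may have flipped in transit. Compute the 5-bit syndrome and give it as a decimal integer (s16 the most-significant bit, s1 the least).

s1: b1⊕b3⊕b5⊕b7⊕b9⊕b11⊕b13⊕b15⊕b17⊕b19⊕b21⊕b23⊕b25⊕b27⊕b29⊕b31 = 0⊕1⊕0⊕0⊕1⊕1⊕1⊕0⊕0⊕1⊕0⊕0⊕0⊕0⊕1⊕1 = 1
s2: b2⊕b3⊕b6⊕b7⊕b10⊕b11⊕b14⊕b15⊕b18⊕b19⊕b22⊕b23⊕b26⊕b27⊕b30⊕b31 = 0⊕1⊕0⊕0⊕0⊕1⊕1⊕0⊕1⊕1⊕1⊕0⊕0⊕0⊕0⊕1 = 1
s4: b4⊕b5⊕b6⊕b7⊕b12⊕b13⊕b14⊕b15⊕b20⊕b21⊕b22⊕b23⊕b28⊕b29⊕b30⊕b31 = 1⊕0⊕0⊕0⊕1⊕1⊕1⊕0⊕0⊕0⊕1⊕0⊕0⊕1⊕0⊕1 = 1
s8: b8⊕b9⊕b10⊕b11⊕b12⊕b13⊕b14⊕b15⊕b24⊕b25⊕b26⊕b27⊕b28⊕b29⊕b30⊕b31 = 0⊕1⊕0⊕1⊕1⊕1⊕1⊕0⊕0⊕0⊕0⊕0⊕0⊕1⊕0⊕1 = 1
s16: b16⊕b17⊕b18⊕b19⊕b20⊕b21⊕b22⊕b23⊕b24⊕b25⊕b26⊕b27⊕b28⊕b29⊕b30⊕b31 = 1⊕0⊕1⊕1⊕0⊕0⊕1⊕0⊕0⊕0⊕0⊕0⊕0⊕1⊕0⊕1 = 0
Syndrome (s16...s1) = 01111 → position 15.

15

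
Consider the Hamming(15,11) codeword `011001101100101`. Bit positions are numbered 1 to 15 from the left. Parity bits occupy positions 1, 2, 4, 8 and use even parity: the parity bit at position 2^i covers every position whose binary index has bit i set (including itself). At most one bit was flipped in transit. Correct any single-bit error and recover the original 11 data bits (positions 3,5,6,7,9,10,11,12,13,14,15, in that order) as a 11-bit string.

10111100101

s1: b1⊕b3⊕b5⊕b7⊕b9⊕b11⊕b13⊕b15 = 0⊕1⊕0⊕1⊕1⊕0⊕1⊕1 = 1
s2: b2⊕b3⊕b6⊕b7⊕b10⊕b11⊕b14⊕b15 = 1⊕1⊕1⊕1⊕1⊕0⊕0⊕1 = 0
s4: b4⊕b5⊕b6⊕b7⊕b12⊕b13⊕b14⊕b15 = 0⊕0⊕1⊕1⊕0⊕1⊕0⊕1 = 0
s8: b8⊕b9⊕b10⊕b11⊕b12⊕b13⊕b14⊕b15 = 0⊕1⊕1⊕0⊕0⊕1⊕0⊕1 = 0
Syndrome (s8...s1) = 0001 → position 1.
Flip bit 1: corrected codeword = 111001101100101
Data bits at positions 3,5,6,7,9,10,11,12,13,14,15: 10111100101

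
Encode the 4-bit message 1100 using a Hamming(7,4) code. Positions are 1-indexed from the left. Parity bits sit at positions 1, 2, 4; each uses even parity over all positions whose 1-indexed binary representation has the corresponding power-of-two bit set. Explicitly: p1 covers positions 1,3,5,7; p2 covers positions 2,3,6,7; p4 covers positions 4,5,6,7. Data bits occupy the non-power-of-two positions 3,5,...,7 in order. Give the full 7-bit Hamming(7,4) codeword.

Place data bits at non-power-of-two positions: b3=1, b5=1, b6=0, b7=0.
p1 = XOR of data positions {3,5,7} = 1⊕1⊕0 = 0
p2 = XOR of data positions {3,6,7} = 1⊕0⊕0 = 1
p4 = XOR of data positions {5,6,7} = 1⊕0⊕0 = 1
Codeword b1..b7 = 0111100

0111100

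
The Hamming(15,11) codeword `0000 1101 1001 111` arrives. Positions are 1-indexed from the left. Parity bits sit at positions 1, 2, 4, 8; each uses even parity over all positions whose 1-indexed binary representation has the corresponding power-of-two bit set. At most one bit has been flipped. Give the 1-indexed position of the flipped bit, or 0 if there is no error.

s1: b1⊕b3⊕b5⊕b7⊕b9⊕b11⊕b13⊕b15 = 0⊕0⊕1⊕0⊕1⊕0⊕1⊕1 = 0
s2: b2⊕b3⊕b6⊕b7⊕b10⊕b11⊕b14⊕b15 = 0⊕0⊕1⊕0⊕0⊕0⊕1⊕1 = 1
s4: b4⊕b5⊕b6⊕b7⊕b12⊕b13⊕b14⊕b15 = 0⊕1⊕1⊕0⊕1⊕1⊕1⊕1 = 0
s8: b8⊕b9⊕b10⊕b11⊕b12⊕b13⊕b14⊕b15 = 1⊕1⊕0⊕0⊕1⊕1⊕1⊕1 = 0
Syndrome (s8...s1) = 0010 → position 2.

2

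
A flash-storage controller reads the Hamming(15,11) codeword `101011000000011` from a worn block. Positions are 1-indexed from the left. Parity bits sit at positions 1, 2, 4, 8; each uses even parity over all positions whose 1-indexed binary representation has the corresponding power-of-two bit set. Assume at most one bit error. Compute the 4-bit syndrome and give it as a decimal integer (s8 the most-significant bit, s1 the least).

s1: b1⊕b3⊕b5⊕b7⊕b9⊕b11⊕b13⊕b15 = 1⊕1⊕1⊕0⊕0⊕0⊕0⊕1 = 0
s2: b2⊕b3⊕b6⊕b7⊕b10⊕b11⊕b14⊕b15 = 0⊕1⊕1⊕0⊕0⊕0⊕1⊕1 = 0
s4: b4⊕b5⊕b6⊕b7⊕b12⊕b13⊕b14⊕b15 = 0⊕1⊕1⊕0⊕0⊕0⊕1⊕1 = 0
s8: b8⊕b9⊕b10⊕b11⊕b12⊕b13⊕b14⊕b15 = 0⊕0⊕0⊕0⊕0⊕0⊕1⊕1 = 0
Syndrome (s8...s1) = 0000 → position 0 (no error).

0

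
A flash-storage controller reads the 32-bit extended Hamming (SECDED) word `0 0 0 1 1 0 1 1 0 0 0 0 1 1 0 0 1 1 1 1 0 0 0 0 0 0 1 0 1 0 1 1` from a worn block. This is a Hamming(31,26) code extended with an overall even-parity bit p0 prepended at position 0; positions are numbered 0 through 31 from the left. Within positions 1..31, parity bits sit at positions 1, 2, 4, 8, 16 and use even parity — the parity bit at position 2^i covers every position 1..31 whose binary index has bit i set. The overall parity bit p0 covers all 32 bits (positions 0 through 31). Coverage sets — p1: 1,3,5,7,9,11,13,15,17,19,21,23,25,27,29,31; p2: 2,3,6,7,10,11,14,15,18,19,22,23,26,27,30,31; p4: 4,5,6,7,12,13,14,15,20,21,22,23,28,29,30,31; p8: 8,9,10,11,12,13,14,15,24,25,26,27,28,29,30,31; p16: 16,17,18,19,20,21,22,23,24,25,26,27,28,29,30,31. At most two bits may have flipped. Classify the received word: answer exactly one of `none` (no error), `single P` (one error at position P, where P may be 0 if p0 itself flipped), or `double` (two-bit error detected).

s1: b1⊕b3⊕b5⊕b7⊕b9⊕b11⊕b13⊕b15⊕b17⊕b19⊕b21⊕b23⊕b25⊕b27⊕b29⊕b31 = 0⊕1⊕0⊕1⊕0⊕0⊕1⊕0⊕1⊕1⊕0⊕0⊕0⊕0⊕0⊕1 = 0
s2: b2⊕b3⊕b6⊕b7⊕b10⊕b11⊕b14⊕b15⊕b18⊕b19⊕b22⊕b23⊕b26⊕b27⊕b30⊕b31 = 0⊕1⊕1⊕1⊕0⊕0⊕0⊕0⊕1⊕1⊕0⊕0⊕1⊕0⊕1⊕1 = 0
s4: b4⊕b5⊕b6⊕b7⊕b12⊕b13⊕b14⊕b15⊕b20⊕b21⊕b22⊕b23⊕b28⊕b29⊕b30⊕b31 = 1⊕0⊕1⊕1⊕1⊕1⊕0⊕0⊕0⊕0⊕0⊕0⊕1⊕0⊕1⊕1 = 0
s8: b8⊕b9⊕b10⊕b11⊕b12⊕b13⊕b14⊕b15⊕b24⊕b25⊕b26⊕b27⊕b28⊕b29⊕b30⊕b31 = 0⊕0⊕0⊕0⊕1⊕1⊕0⊕0⊕0⊕0⊕1⊕0⊕1⊕0⊕1⊕1 = 0
s16: b16⊕b17⊕b18⊕b19⊕b20⊕b21⊕b22⊕b23⊕b24⊕b25⊕b26⊕b27⊕b28⊕b29⊕b30⊕b31 = 1⊕1⊕1⊕1⊕0⊕0⊕0⊕0⊕0⊕0⊕1⊕0⊕1⊕0⊕1⊕1 = 0
Syndrome (s16...s1) = 00000 → position 0 (no error).
Overall parity (XOR of all 32 bits, including p0): 0⊕0⊕0⊕1⊕1⊕0⊕1⊕1⊕0⊕0⊕0⊕0⊕1⊕1⊕0⊕0⊕1⊕1⊕1⊕1⊕0⊕0⊕0⊕0⊕0⊕0⊕1⊕0⊕1⊕0⊕1⊕1 = 0
Overall=0, syndrome position=0 → no error.

none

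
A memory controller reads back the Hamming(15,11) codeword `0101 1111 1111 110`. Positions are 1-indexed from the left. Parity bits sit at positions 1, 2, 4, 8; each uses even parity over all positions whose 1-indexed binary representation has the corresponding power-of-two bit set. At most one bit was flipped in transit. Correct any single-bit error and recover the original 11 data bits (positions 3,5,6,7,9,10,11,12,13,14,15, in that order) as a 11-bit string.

01111111010

s1: b1⊕b3⊕b5⊕b7⊕b9⊕b11⊕b13⊕b15 = 0⊕0⊕1⊕1⊕1⊕1⊕1⊕0 = 1
s2: b2⊕b3⊕b6⊕b7⊕b10⊕b11⊕b14⊕b15 = 1⊕0⊕1⊕1⊕1⊕1⊕1⊕0 = 0
s4: b4⊕b5⊕b6⊕b7⊕b12⊕b13⊕b14⊕b15 = 1⊕1⊕1⊕1⊕1⊕1⊕1⊕0 = 1
s8: b8⊕b9⊕b10⊕b11⊕b12⊕b13⊕b14⊕b15 = 1⊕1⊕1⊕1⊕1⊕1⊕1⊕0 = 1
Syndrome (s8...s1) = 1101 → position 13.
Flip bit 13: corrected codeword = 010111111111010
Data bits at positions 3,5,6,7,9,10,11,12,13,14,15: 01111111010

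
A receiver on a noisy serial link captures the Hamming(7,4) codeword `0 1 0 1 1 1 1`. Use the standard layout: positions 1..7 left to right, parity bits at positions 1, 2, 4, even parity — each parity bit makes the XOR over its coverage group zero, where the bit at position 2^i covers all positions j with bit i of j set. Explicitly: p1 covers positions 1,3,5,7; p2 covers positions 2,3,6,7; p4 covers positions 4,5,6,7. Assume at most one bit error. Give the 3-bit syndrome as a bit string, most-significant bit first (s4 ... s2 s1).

010

s1: b1⊕b3⊕b5⊕b7 = 0⊕0⊕1⊕1 = 0
s2: b2⊕b3⊕b6⊕b7 = 1⊕0⊕1⊕1 = 1
s4: b4⊕b5⊕b6⊕b7 = 1⊕1⊕1⊕1 = 0
Syndrome (s4...s1) = 010 → position 2.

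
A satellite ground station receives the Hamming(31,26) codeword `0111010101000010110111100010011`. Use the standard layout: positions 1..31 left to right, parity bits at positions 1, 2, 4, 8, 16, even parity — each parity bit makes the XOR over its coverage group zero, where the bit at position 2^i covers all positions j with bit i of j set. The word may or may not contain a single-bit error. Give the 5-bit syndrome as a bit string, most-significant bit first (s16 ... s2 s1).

s1: b1⊕b3⊕b5⊕b7⊕b9⊕b11⊕b13⊕b15⊕b17⊕b19⊕b21⊕b23⊕b25⊕b27⊕b29⊕b31 = 0⊕1⊕0⊕0⊕0⊕0⊕0⊕1⊕1⊕0⊕1⊕1⊕0⊕1⊕0⊕1 = 1
s2: b2⊕b3⊕b6⊕b7⊕b10⊕b11⊕b14⊕b15⊕b18⊕b19⊕b22⊕b23⊕b26⊕b27⊕b30⊕b31 = 1⊕1⊕1⊕0⊕1⊕0⊕0⊕1⊕1⊕0⊕1⊕1⊕0⊕1⊕1⊕1 = 1
s4: b4⊕b5⊕b6⊕b7⊕b12⊕b13⊕b14⊕b15⊕b20⊕b21⊕b22⊕b23⊕b28⊕b29⊕b30⊕b31 = 1⊕0⊕1⊕0⊕0⊕0⊕0⊕1⊕1⊕1⊕1⊕1⊕0⊕0⊕1⊕1 = 1
s8: b8⊕b9⊕b10⊕b11⊕b12⊕b13⊕b14⊕b15⊕b24⊕b25⊕b26⊕b27⊕b28⊕b29⊕b30⊕b31 = 1⊕0⊕1⊕0⊕0⊕0⊕0⊕1⊕0⊕0⊕0⊕1⊕0⊕0⊕1⊕1 = 0
s16: b16⊕b17⊕b18⊕b19⊕b20⊕b21⊕b22⊕b23⊕b24⊕b25⊕b26⊕b27⊕b28⊕b29⊕b30⊕b31 = 0⊕1⊕1⊕0⊕1⊕1⊕1⊕1⊕0⊕0⊕0⊕1⊕0⊕0⊕1⊕1 = 1
Syndrome (s16...s1) = 10111 → position 23.

10111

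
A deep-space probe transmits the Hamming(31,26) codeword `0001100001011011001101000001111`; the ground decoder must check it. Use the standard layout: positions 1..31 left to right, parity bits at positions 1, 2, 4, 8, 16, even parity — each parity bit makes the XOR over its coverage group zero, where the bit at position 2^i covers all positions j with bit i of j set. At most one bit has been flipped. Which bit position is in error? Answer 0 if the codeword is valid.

s1: b1⊕b3⊕b5⊕b7⊕b9⊕b11⊕b13⊕b15⊕b17⊕b19⊕b21⊕b23⊕b25⊕b27⊕b29⊕b31 = 0⊕0⊕1⊕0⊕0⊕0⊕1⊕1⊕0⊕1⊕0⊕0⊕0⊕0⊕1⊕1 = 0
s2: b2⊕b3⊕b6⊕b7⊕b10⊕b11⊕b14⊕b15⊕b18⊕b19⊕b22⊕b23⊕b26⊕b27⊕b30⊕b31 = 0⊕0⊕0⊕0⊕1⊕0⊕0⊕1⊕0⊕1⊕1⊕0⊕0⊕0⊕1⊕1 = 0
s4: b4⊕b5⊕b6⊕b7⊕b12⊕b13⊕b14⊕b15⊕b20⊕b21⊕b22⊕b23⊕b28⊕b29⊕b30⊕b31 = 1⊕1⊕0⊕0⊕1⊕1⊕0⊕1⊕1⊕0⊕1⊕0⊕1⊕1⊕1⊕1 = 1
s8: b8⊕b9⊕b10⊕b11⊕b12⊕b13⊕b14⊕b15⊕b24⊕b25⊕b26⊕b27⊕b28⊕b29⊕b30⊕b31 = 0⊕0⊕1⊕0⊕1⊕1⊕0⊕1⊕0⊕0⊕0⊕0⊕1⊕1⊕1⊕1 = 0
s16: b16⊕b17⊕b18⊕b19⊕b20⊕b21⊕b22⊕b23⊕b24⊕b25⊕b26⊕b27⊕b28⊕b29⊕b30⊕b31 = 1⊕0⊕0⊕1⊕1⊕0⊕1⊕0⊕0⊕0⊕0⊕0⊕1⊕1⊕1⊕1 = 0
Syndrome (s16...s1) = 00100 → position 4.

4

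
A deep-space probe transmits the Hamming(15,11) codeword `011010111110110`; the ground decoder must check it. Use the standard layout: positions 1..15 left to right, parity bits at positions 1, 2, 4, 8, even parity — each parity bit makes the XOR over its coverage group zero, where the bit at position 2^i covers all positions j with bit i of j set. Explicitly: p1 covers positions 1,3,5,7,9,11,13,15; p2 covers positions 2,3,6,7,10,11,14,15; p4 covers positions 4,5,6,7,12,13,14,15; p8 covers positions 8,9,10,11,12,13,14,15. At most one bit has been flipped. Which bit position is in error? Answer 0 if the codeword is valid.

0

s1: b1⊕b3⊕b5⊕b7⊕b9⊕b11⊕b13⊕b15 = 0⊕1⊕1⊕1⊕1⊕1⊕1⊕0 = 0
s2: b2⊕b3⊕b6⊕b7⊕b10⊕b11⊕b14⊕b15 = 1⊕1⊕0⊕1⊕1⊕1⊕1⊕0 = 0
s4: b4⊕b5⊕b6⊕b7⊕b12⊕b13⊕b14⊕b15 = 0⊕1⊕0⊕1⊕0⊕1⊕1⊕0 = 0
s8: b8⊕b9⊕b10⊕b11⊕b12⊕b13⊕b14⊕b15 = 1⊕1⊕1⊕1⊕0⊕1⊕1⊕0 = 0
Syndrome (s8...s1) = 0000 → position 0 (no error).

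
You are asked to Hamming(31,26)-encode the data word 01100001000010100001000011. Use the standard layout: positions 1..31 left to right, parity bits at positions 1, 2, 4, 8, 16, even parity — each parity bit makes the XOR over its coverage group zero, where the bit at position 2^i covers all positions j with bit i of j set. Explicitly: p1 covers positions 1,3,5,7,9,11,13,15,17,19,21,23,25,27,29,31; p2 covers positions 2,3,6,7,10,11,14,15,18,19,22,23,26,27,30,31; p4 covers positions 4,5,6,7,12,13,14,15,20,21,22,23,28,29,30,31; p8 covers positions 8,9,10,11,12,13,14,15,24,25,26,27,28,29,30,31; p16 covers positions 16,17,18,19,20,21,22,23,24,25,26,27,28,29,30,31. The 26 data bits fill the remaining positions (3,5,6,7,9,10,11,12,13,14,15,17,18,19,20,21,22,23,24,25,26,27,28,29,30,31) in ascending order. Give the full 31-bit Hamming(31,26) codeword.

Place data bits at non-power-of-two positions: b3=0, b5=1, b6=1, b7=0, b9=0, b10=0, b11=0, b12=1, b13=0, b14=0, b15=0, b17=0, b18=1, b19=0, b20=1, b21=0, b22=0, b23=0, b24=0, b25=1, b26=0, b27=0, b28=0, b29=0, b30=1, b31=1.
p1 = XOR of data positions {3,5,7,9,11,13,15,17,19,21,23,25,27,29,31} = 0⊕1⊕0⊕0⊕0⊕0⊕0⊕0⊕0⊕0⊕0⊕1⊕0⊕0⊕1 = 1
p2 = XOR of data positions {3,6,7,10,11,14,15,18,19,22,23,26,27,30,31} = 0⊕1⊕0⊕0⊕0⊕0⊕0⊕1⊕0⊕0⊕0⊕0⊕0⊕1⊕1 = 0
p4 = XOR of data positions {5,6,7,12,13,14,15,20,21,22,23,28,29,30,31} = 1⊕1⊕0⊕1⊕0⊕0⊕0⊕1⊕0⊕0⊕0⊕0⊕0⊕1⊕1 = 0
p8 = XOR of data positions {9,10,11,12,13,14,15,24,25,26,27,28,29,30,31} = 0⊕0⊕0⊕1⊕0⊕0⊕0⊕0⊕1⊕0⊕0⊕0⊕0⊕1⊕1 = 0
p16 = XOR of data positions {17,18,19,20,21,22,23,24,25,26,27,28,29,30,31} = 0⊕1⊕0⊕1⊕0⊕0⊕0⊕0⊕1⊕0⊕0⊕0⊕0⊕1⊕1 = 1
Codeword b1..b31 = 1000110000010001010100001000011

1000110000010001010100001000011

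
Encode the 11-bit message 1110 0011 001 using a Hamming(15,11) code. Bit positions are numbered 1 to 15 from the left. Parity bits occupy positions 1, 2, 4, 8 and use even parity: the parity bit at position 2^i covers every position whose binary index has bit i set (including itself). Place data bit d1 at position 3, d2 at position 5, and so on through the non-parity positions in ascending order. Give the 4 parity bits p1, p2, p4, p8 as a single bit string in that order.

0001

Place data bits at non-power-of-two positions: b3=1, b5=1, b6=1, b7=0, b9=0, b10=0, b11=1, b12=1, b13=0, b14=0, b15=1.
p1 = XOR of data positions {3,5,7,9,11,13,15} = 1⊕1⊕0⊕0⊕1⊕0⊕1 = 0
p2 = XOR of data positions {3,6,7,10,11,14,15} = 1⊕1⊕0⊕0⊕1⊕0⊕1 = 0
p4 = XOR of data positions {5,6,7,12,13,14,15} = 1⊕1⊕0⊕1⊕0⊕0⊕1 = 0
p8 = XOR of data positions {9,10,11,12,13,14,15} = 0⊕0⊕1⊕1⊕0⊕0⊕1 = 1
Parity bits p1,p2,p4,p8 = 0001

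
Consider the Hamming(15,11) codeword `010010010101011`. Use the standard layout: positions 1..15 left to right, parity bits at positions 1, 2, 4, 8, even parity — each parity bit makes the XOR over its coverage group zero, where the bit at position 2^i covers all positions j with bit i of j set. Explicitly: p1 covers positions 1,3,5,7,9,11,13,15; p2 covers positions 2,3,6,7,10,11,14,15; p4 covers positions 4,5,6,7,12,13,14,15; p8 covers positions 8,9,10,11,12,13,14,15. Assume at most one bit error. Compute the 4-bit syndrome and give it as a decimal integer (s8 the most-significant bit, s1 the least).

s1: b1⊕b3⊕b5⊕b7⊕b9⊕b11⊕b13⊕b15 = 0⊕0⊕1⊕0⊕0⊕0⊕0⊕1 = 0
s2: b2⊕b3⊕b6⊕b7⊕b10⊕b11⊕b14⊕b15 = 1⊕0⊕0⊕0⊕1⊕0⊕1⊕1 = 0
s4: b4⊕b5⊕b6⊕b7⊕b12⊕b13⊕b14⊕b15 = 0⊕1⊕0⊕0⊕1⊕0⊕1⊕1 = 0
s8: b8⊕b9⊕b10⊕b11⊕b12⊕b13⊕b14⊕b15 = 1⊕0⊕1⊕0⊕1⊕0⊕1⊕1 = 1
Syndrome (s8...s1) = 1000 → position 8.

8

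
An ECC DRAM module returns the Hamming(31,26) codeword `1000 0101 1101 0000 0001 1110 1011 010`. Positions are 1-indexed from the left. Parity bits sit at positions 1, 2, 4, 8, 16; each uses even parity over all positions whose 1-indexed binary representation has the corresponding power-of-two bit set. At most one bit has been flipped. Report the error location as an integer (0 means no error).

s1: b1⊕b3⊕b5⊕b7⊕b9⊕b11⊕b13⊕b15⊕b17⊕b19⊕b21⊕b23⊕b25⊕b27⊕b29⊕b31 = 1⊕0⊕0⊕0⊕1⊕0⊕0⊕0⊕0⊕0⊕1⊕1⊕1⊕1⊕0⊕0 = 0
s2: b2⊕b3⊕b6⊕b7⊕b10⊕b11⊕b14⊕b15⊕b18⊕b19⊕b22⊕b23⊕b26⊕b27⊕b30⊕b31 = 0⊕0⊕1⊕0⊕1⊕0⊕0⊕0⊕0⊕0⊕1⊕1⊕0⊕1⊕1⊕0 = 0
s4: b4⊕b5⊕b6⊕b7⊕b12⊕b13⊕b14⊕b15⊕b20⊕b21⊕b22⊕b23⊕b28⊕b29⊕b30⊕b31 = 0⊕0⊕1⊕0⊕1⊕0⊕0⊕0⊕1⊕1⊕1⊕1⊕1⊕0⊕1⊕0 = 0
s8: b8⊕b9⊕b10⊕b11⊕b12⊕b13⊕b14⊕b15⊕b24⊕b25⊕b26⊕b27⊕b28⊕b29⊕b30⊕b31 = 1⊕1⊕1⊕0⊕1⊕0⊕0⊕0⊕0⊕1⊕0⊕1⊕1⊕0⊕1⊕0 = 0
s16: b16⊕b17⊕b18⊕b19⊕b20⊕b21⊕b22⊕b23⊕b24⊕b25⊕b26⊕b27⊕b28⊕b29⊕b30⊕b31 = 0⊕0⊕0⊕0⊕1⊕1⊕1⊕1⊕0⊕1⊕0⊕1⊕1⊕0⊕1⊕0 = 0
Syndrome (s16...s1) = 00000 → position 0 (no error).

0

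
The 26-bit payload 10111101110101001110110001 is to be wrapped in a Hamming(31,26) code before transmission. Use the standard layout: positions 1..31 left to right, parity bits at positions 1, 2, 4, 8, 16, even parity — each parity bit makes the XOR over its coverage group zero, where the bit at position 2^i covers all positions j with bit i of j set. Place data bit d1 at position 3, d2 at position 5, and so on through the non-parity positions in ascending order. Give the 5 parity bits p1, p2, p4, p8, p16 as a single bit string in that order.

11010

Place data bits at non-power-of-two positions: b3=1, b5=0, b6=1, b7=1, b9=1, b10=1, b11=0, b12=1, b13=1, b14=1, b15=0, b17=1, b18=0, b19=1, b20=0, b21=0, b22=1, b23=1, b24=1, b25=0, b26=1, b27=1, b28=0, b29=0, b30=0, b31=1.
p1 = XOR of data positions {3,5,7,9,11,13,15,17,19,21,23,25,27,29,31} = 1⊕0⊕1⊕1⊕0⊕1⊕0⊕1⊕1⊕0⊕1⊕0⊕1⊕0⊕1 = 1
p2 = XOR of data positions {3,6,7,10,11,14,15,18,19,22,23,26,27,30,31} = 1⊕1⊕1⊕1⊕0⊕1⊕0⊕0⊕1⊕1⊕1⊕1⊕1⊕0⊕1 = 1
p4 = XOR of data positions {5,6,7,12,13,14,15,20,21,22,23,28,29,30,31} = 0⊕1⊕1⊕1⊕1⊕1⊕0⊕0⊕0⊕1⊕1⊕0⊕0⊕0⊕1 = 0
p8 = XOR of data positions {9,10,11,12,13,14,15,24,25,26,27,28,29,30,31} = 1⊕1⊕0⊕1⊕1⊕1⊕0⊕1⊕0⊕1⊕1⊕0⊕0⊕0⊕1 = 1
p16 = XOR of data positions {17,18,19,20,21,22,23,24,25,26,27,28,29,30,31} = 1⊕0⊕1⊕0⊕0⊕1⊕1⊕1⊕0⊕1⊕1⊕0⊕0⊕0⊕1 = 0
Parity bits p1,p2,p4,p8,p16 = 11010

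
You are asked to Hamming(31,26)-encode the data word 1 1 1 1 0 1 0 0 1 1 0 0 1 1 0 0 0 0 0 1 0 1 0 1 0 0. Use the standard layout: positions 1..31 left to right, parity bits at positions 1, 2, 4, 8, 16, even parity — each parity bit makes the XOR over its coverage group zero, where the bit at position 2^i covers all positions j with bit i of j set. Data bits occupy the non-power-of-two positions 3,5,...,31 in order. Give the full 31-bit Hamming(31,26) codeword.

Place data bits at non-power-of-two positions: b3=1, b5=1, b6=1, b7=1, b9=0, b10=1, b11=0, b12=0, b13=1, b14=1, b15=0, b17=0, b18=1, b19=1, b20=0, b21=0, b22=0, b23=0, b24=0, b25=1, b26=0, b27=1, b28=0, b29=1, b30=0, b31=0.
p1 = XOR of data positions {3,5,7,9,11,13,15,17,19,21,23,25,27,29,31} = 1⊕1⊕1⊕0⊕0⊕1⊕0⊕0⊕1⊕0⊕0⊕1⊕1⊕1⊕0 = 0
p2 = XOR of data positions {3,6,7,10,11,14,15,18,19,22,23,26,27,30,31} = 1⊕1⊕1⊕1⊕0⊕1⊕0⊕1⊕1⊕0⊕0⊕0⊕1⊕0⊕0 = 0
p4 = XOR of data positions {5,6,7,12,13,14,15,20,21,22,23,28,29,30,31} = 1⊕1⊕1⊕0⊕1⊕1⊕0⊕0⊕0⊕0⊕0⊕0⊕1⊕0⊕0 = 0
p8 = XOR of data positions {9,10,11,12,13,14,15,24,25,26,27,28,29,30,31} = 0⊕1⊕0⊕0⊕1⊕1⊕0⊕0⊕1⊕0⊕1⊕0⊕1⊕0⊕0 = 0
p16 = XOR of data positions {17,18,19,20,21,22,23,24,25,26,27,28,29,30,31} = 0⊕1⊕1⊕0⊕0⊕0⊕0⊕0⊕1⊕0⊕1⊕0⊕1⊕0⊕0 = 1
Codeword b1..b31 = 0010111001001101011000001010100

0010111001001101011000001010100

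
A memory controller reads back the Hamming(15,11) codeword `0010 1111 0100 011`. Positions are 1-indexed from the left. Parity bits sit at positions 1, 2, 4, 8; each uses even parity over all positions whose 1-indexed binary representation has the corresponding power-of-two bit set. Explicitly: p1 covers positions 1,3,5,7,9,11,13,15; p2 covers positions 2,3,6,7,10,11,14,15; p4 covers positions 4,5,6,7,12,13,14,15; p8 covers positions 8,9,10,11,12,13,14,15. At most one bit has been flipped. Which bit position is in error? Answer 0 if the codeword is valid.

4

s1: b1⊕b3⊕b5⊕b7⊕b9⊕b11⊕b13⊕b15 = 0⊕1⊕1⊕1⊕0⊕0⊕0⊕1 = 0
s2: b2⊕b3⊕b6⊕b7⊕b10⊕b11⊕b14⊕b15 = 0⊕1⊕1⊕1⊕1⊕0⊕1⊕1 = 0
s4: b4⊕b5⊕b6⊕b7⊕b12⊕b13⊕b14⊕b15 = 0⊕1⊕1⊕1⊕0⊕0⊕1⊕1 = 1
s8: b8⊕b9⊕b10⊕b11⊕b12⊕b13⊕b14⊕b15 = 1⊕0⊕1⊕0⊕0⊕0⊕1⊕1 = 0
Syndrome (s8...s1) = 0100 → position 4.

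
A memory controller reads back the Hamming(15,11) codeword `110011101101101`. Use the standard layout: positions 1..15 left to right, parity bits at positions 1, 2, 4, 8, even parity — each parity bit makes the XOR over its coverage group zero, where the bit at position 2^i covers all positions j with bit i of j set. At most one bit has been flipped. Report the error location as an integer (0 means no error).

s1: b1⊕b3⊕b5⊕b7⊕b9⊕b11⊕b13⊕b15 = 1⊕0⊕1⊕1⊕1⊕0⊕1⊕1 = 0
s2: b2⊕b3⊕b6⊕b7⊕b10⊕b11⊕b14⊕b15 = 1⊕0⊕1⊕1⊕1⊕0⊕0⊕1 = 1
s4: b4⊕b5⊕b6⊕b7⊕b12⊕b13⊕b14⊕b15 = 0⊕1⊕1⊕1⊕1⊕1⊕0⊕1 = 0
s8: b8⊕b9⊕b10⊕b11⊕b12⊕b13⊕b14⊕b15 = 0⊕1⊕1⊕0⊕1⊕1⊕0⊕1 = 1
Syndrome (s8...s1) = 1010 → position 10.

10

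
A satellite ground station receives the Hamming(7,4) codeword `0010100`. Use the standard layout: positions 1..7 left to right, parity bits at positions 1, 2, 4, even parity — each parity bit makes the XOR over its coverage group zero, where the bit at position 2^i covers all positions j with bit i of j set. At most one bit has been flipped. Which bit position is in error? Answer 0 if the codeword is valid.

s1: b1⊕b3⊕b5⊕b7 = 0⊕1⊕1⊕0 = 0
s2: b2⊕b3⊕b6⊕b7 = 0⊕1⊕0⊕0 = 1
s4: b4⊕b5⊕b6⊕b7 = 0⊕1⊕0⊕0 = 1
Syndrome (s4...s1) = 110 → position 6.

6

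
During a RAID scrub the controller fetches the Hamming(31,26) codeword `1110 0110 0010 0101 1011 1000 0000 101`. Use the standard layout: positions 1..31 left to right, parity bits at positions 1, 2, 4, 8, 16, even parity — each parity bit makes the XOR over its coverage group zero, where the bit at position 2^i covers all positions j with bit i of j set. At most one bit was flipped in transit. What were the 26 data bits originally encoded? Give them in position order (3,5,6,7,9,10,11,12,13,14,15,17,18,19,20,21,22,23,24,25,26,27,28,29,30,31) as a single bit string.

s1: b1⊕b3⊕b5⊕b7⊕b9⊕b11⊕b13⊕b15⊕b17⊕b19⊕b21⊕b23⊕b25⊕b27⊕b29⊕b31 = 1⊕1⊕0⊕1⊕0⊕1⊕0⊕0⊕1⊕1⊕1⊕0⊕0⊕0⊕1⊕1 = 1
s2: b2⊕b3⊕b6⊕b7⊕b10⊕b11⊕b14⊕b15⊕b18⊕b19⊕b22⊕b23⊕b26⊕b27⊕b30⊕b31 = 1⊕1⊕1⊕1⊕0⊕1⊕1⊕0⊕0⊕1⊕0⊕0⊕0⊕0⊕0⊕1 = 0
s4: b4⊕b5⊕b6⊕b7⊕b12⊕b13⊕b14⊕b15⊕b20⊕b21⊕b22⊕b23⊕b28⊕b29⊕b30⊕b31 = 0⊕0⊕1⊕1⊕0⊕0⊕1⊕0⊕1⊕1⊕0⊕0⊕0⊕1⊕0⊕1 = 1
s8: b8⊕b9⊕b10⊕b11⊕b12⊕b13⊕b14⊕b15⊕b24⊕b25⊕b26⊕b27⊕b28⊕b29⊕b30⊕b31 = 0⊕0⊕0⊕1⊕0⊕0⊕1⊕0⊕0⊕0⊕0⊕0⊕0⊕1⊕0⊕1 = 0
s16: b16⊕b17⊕b18⊕b19⊕b20⊕b21⊕b22⊕b23⊕b24⊕b25⊕b26⊕b27⊕b28⊕b29⊕b30⊕b31 = 1⊕1⊕0⊕1⊕1⊕1⊕0⊕0⊕0⊕0⊕0⊕0⊕0⊕1⊕0⊕1 = 1
Syndrome (s16...s1) = 10101 → position 21.
Flip bit 21: corrected codeword = 1110011000100101101100000000101
Data bits at positions 3,5,6,7,9,10,11,12,13,14,15,17,18,19,20,21,22,23,24,25,26,27,28,29,30,31: 10110010010101100000000101

10110010010101100000000101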